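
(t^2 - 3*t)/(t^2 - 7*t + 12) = t/(t - 4)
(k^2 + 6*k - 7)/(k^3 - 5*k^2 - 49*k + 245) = (k - 1)/(k^2 - 12*k + 35)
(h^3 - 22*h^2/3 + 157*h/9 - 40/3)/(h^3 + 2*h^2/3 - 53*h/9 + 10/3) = (3*h^2 - 17*h + 24)/(3*h^2 + 7*h - 6)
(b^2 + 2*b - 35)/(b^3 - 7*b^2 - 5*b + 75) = (b + 7)/(b^2 - 2*b - 15)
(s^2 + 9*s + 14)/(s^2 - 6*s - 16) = (s + 7)/(s - 8)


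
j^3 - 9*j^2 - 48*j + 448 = (j - 8)^2*(j + 7)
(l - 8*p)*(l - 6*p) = l^2 - 14*l*p + 48*p^2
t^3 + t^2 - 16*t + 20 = (t - 2)^2*(t + 5)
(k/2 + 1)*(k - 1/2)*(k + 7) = k^3/2 + 17*k^2/4 + 19*k/4 - 7/2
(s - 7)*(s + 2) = s^2 - 5*s - 14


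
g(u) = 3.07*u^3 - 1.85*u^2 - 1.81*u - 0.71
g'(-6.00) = 351.95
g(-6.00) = -719.57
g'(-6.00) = 351.95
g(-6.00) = -719.57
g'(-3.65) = 134.40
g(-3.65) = -168.04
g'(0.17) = -2.17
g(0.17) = -1.06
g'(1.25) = 7.96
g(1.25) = 0.13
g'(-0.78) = 6.68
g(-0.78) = -1.88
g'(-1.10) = 13.40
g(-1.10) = -5.04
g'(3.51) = 98.67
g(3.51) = 102.90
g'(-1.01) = 11.32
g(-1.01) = -3.93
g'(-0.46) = 1.84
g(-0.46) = -0.57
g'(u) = 9.21*u^2 - 3.7*u - 1.81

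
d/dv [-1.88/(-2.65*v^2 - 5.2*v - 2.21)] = (-9.964*v - 9.776)/(2.65*v^2 + 5.2*v + 2.21)^2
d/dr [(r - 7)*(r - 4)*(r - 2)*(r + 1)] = 4*r^3 - 36*r^2 + 74*r - 6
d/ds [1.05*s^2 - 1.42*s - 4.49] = 2.1*s - 1.42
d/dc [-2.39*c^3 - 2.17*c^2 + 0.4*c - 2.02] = -7.17*c^2 - 4.34*c + 0.4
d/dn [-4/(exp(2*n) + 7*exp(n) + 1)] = (8*exp(n) + 28)*exp(n)/(exp(2*n) + 7*exp(n) + 1)^2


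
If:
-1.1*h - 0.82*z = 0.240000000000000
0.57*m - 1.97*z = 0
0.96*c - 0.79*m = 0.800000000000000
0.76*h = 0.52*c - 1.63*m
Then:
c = 1.31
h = -0.34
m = 0.58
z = 0.17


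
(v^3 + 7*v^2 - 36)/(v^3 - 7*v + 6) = (v + 6)/(v - 1)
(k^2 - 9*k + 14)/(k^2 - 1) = (k^2 - 9*k + 14)/(k^2 - 1)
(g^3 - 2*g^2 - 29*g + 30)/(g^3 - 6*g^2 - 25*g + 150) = (g - 1)/(g - 5)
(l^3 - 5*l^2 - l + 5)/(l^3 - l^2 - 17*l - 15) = (l - 1)/(l + 3)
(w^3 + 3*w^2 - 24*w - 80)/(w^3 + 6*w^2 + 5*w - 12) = (w^2 - w - 20)/(w^2 + 2*w - 3)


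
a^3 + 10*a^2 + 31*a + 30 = (a + 2)*(a + 3)*(a + 5)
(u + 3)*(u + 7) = u^2 + 10*u + 21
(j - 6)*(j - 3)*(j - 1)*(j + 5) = j^4 - 5*j^3 - 23*j^2 + 117*j - 90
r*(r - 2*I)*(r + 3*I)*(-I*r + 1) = -I*r^4 + 2*r^3 - 5*I*r^2 + 6*r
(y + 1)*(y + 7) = y^2 + 8*y + 7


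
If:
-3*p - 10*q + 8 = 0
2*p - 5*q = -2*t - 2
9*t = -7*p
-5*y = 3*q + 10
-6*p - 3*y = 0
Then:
No Solution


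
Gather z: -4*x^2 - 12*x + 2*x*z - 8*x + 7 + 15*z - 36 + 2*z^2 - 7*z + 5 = -4*x^2 - 20*x + 2*z^2 + z*(2*x + 8) - 24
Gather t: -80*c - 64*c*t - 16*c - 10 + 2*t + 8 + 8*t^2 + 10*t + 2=-96*c + 8*t^2 + t*(12 - 64*c)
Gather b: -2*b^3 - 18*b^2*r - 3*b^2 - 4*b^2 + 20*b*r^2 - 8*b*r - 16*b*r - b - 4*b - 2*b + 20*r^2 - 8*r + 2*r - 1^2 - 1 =-2*b^3 + b^2*(-18*r - 7) + b*(20*r^2 - 24*r - 7) + 20*r^2 - 6*r - 2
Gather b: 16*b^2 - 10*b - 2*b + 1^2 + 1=16*b^2 - 12*b + 2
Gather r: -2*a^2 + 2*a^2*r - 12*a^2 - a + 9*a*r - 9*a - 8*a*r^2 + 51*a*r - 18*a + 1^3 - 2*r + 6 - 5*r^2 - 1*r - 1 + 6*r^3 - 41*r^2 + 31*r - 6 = -14*a^2 - 28*a + 6*r^3 + r^2*(-8*a - 46) + r*(2*a^2 + 60*a + 28)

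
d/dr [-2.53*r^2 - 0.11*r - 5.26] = -5.06*r - 0.11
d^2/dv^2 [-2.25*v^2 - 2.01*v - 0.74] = -4.50000000000000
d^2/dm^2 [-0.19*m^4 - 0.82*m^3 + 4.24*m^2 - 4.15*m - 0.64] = -2.28*m^2 - 4.92*m + 8.48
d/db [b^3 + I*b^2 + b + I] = 3*b^2 + 2*I*b + 1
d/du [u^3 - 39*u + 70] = 3*u^2 - 39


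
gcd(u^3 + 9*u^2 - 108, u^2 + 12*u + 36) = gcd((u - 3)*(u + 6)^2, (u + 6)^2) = u^2 + 12*u + 36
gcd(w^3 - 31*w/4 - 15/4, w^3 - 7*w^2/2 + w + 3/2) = w^2 - 5*w/2 - 3/2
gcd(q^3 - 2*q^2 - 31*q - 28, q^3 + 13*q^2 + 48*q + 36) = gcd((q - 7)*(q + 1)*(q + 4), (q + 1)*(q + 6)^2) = q + 1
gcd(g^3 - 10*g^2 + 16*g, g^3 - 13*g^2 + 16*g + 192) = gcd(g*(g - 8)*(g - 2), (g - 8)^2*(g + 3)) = g - 8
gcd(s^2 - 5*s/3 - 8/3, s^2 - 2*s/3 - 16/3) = s - 8/3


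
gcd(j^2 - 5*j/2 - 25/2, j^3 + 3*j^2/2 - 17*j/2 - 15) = j + 5/2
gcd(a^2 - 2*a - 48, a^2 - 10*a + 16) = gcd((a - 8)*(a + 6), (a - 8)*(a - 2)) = a - 8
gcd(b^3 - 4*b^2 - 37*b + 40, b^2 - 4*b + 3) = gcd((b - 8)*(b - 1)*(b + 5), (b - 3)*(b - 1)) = b - 1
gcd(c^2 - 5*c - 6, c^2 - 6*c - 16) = 1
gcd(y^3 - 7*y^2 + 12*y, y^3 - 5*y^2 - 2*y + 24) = y^2 - 7*y + 12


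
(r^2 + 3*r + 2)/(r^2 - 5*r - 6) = (r + 2)/(r - 6)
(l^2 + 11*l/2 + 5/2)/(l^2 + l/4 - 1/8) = 4*(l + 5)/(4*l - 1)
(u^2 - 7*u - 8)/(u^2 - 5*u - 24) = (u + 1)/(u + 3)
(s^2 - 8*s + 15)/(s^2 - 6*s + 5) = (s - 3)/(s - 1)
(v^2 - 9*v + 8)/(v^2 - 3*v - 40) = (v - 1)/(v + 5)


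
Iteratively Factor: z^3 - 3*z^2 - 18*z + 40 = (z - 5)*(z^2 + 2*z - 8) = (z - 5)*(z + 4)*(z - 2)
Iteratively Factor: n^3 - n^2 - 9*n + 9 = (n + 3)*(n^2 - 4*n + 3) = (n - 3)*(n + 3)*(n - 1)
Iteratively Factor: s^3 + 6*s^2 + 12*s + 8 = (s + 2)*(s^2 + 4*s + 4) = (s + 2)^2*(s + 2)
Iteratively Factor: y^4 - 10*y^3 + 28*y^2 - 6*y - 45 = (y - 5)*(y^3 - 5*y^2 + 3*y + 9) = (y - 5)*(y + 1)*(y^2 - 6*y + 9) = (y - 5)*(y - 3)*(y + 1)*(y - 3)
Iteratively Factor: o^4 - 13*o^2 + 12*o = (o - 1)*(o^3 + o^2 - 12*o) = (o - 1)*(o + 4)*(o^2 - 3*o) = o*(o - 1)*(o + 4)*(o - 3)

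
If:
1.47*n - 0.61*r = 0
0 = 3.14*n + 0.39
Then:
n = -0.12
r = -0.30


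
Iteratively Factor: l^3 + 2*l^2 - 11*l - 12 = (l + 4)*(l^2 - 2*l - 3) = (l - 3)*(l + 4)*(l + 1)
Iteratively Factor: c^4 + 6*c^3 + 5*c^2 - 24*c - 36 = (c - 2)*(c^3 + 8*c^2 + 21*c + 18) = (c - 2)*(c + 3)*(c^2 + 5*c + 6) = (c - 2)*(c + 2)*(c + 3)*(c + 3)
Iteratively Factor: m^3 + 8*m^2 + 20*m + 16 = (m + 2)*(m^2 + 6*m + 8) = (m + 2)^2*(m + 4)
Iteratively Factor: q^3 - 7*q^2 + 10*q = (q - 2)*(q^2 - 5*q) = (q - 5)*(q - 2)*(q)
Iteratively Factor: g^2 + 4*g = (g)*(g + 4)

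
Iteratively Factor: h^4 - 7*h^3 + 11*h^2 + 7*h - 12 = (h - 3)*(h^3 - 4*h^2 - h + 4) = (h - 4)*(h - 3)*(h^2 - 1) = (h - 4)*(h - 3)*(h - 1)*(h + 1)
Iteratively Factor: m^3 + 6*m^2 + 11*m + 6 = (m + 1)*(m^2 + 5*m + 6) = (m + 1)*(m + 3)*(m + 2)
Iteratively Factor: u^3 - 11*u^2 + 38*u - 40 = (u - 5)*(u^2 - 6*u + 8) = (u - 5)*(u - 2)*(u - 4)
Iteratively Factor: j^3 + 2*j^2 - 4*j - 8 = (j + 2)*(j^2 - 4) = (j + 2)^2*(j - 2)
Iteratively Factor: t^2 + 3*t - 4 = (t - 1)*(t + 4)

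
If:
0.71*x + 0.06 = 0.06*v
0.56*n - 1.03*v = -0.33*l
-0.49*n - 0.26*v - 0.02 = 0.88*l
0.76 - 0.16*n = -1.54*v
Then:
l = 1.37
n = -2.12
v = -0.71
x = -0.14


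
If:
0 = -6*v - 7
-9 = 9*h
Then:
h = -1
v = -7/6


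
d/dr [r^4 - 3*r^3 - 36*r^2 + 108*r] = 4*r^3 - 9*r^2 - 72*r + 108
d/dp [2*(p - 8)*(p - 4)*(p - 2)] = 6*p^2 - 56*p + 112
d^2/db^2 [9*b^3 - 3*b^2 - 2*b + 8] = 54*b - 6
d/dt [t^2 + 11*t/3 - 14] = 2*t + 11/3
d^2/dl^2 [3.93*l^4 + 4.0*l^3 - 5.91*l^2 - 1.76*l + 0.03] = 47.16*l^2 + 24.0*l - 11.82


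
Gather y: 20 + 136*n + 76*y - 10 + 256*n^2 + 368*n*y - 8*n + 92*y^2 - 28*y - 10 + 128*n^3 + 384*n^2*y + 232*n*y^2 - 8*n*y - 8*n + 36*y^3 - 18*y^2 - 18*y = 128*n^3 + 256*n^2 + 120*n + 36*y^3 + y^2*(232*n + 74) + y*(384*n^2 + 360*n + 30)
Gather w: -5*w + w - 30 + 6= -4*w - 24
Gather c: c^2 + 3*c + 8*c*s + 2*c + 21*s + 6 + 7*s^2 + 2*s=c^2 + c*(8*s + 5) + 7*s^2 + 23*s + 6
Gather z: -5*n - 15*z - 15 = -5*n - 15*z - 15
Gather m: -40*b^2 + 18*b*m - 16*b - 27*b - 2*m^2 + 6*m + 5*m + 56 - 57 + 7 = -40*b^2 - 43*b - 2*m^2 + m*(18*b + 11) + 6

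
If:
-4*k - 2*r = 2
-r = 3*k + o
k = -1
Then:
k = -1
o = 2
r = 1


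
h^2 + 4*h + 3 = (h + 1)*(h + 3)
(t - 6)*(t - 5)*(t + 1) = t^3 - 10*t^2 + 19*t + 30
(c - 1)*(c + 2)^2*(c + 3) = c^4 + 6*c^3 + 9*c^2 - 4*c - 12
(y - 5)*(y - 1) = y^2 - 6*y + 5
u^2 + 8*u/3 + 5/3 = (u + 1)*(u + 5/3)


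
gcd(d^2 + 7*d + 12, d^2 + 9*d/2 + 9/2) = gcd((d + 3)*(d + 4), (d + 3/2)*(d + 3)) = d + 3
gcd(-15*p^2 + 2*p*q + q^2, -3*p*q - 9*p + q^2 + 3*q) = 3*p - q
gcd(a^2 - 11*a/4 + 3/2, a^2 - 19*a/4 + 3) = a - 3/4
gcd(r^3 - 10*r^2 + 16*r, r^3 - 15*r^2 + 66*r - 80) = r^2 - 10*r + 16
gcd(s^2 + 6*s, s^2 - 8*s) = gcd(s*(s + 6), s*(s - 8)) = s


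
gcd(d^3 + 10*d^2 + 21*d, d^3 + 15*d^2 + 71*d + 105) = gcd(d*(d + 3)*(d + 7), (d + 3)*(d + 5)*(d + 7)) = d^2 + 10*d + 21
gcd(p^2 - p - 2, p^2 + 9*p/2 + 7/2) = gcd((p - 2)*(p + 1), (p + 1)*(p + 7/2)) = p + 1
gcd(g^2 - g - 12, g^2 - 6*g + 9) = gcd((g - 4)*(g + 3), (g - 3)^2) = 1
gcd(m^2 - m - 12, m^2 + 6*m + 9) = m + 3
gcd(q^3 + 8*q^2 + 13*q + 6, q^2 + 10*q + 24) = q + 6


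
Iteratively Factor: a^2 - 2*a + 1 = (a - 1)*(a - 1)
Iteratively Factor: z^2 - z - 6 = (z - 3)*(z + 2)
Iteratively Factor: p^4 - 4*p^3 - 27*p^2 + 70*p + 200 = (p + 4)*(p^3 - 8*p^2 + 5*p + 50) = (p + 2)*(p + 4)*(p^2 - 10*p + 25) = (p - 5)*(p + 2)*(p + 4)*(p - 5)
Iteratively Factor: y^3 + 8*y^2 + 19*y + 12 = (y + 3)*(y^2 + 5*y + 4) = (y + 1)*(y + 3)*(y + 4)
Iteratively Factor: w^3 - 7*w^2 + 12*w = (w)*(w^2 - 7*w + 12) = w*(w - 4)*(w - 3)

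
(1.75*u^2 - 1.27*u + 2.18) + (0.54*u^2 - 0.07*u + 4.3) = 2.29*u^2 - 1.34*u + 6.48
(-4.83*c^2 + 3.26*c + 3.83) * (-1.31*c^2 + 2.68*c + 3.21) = 6.3273*c^4 - 17.215*c^3 - 11.7848*c^2 + 20.729*c + 12.2943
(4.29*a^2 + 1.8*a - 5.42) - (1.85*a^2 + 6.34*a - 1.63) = 2.44*a^2 - 4.54*a - 3.79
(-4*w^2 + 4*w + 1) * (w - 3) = -4*w^3 + 16*w^2 - 11*w - 3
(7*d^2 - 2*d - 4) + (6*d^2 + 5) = 13*d^2 - 2*d + 1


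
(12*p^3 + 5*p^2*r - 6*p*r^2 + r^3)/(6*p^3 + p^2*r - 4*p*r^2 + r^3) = (4*p - r)/(2*p - r)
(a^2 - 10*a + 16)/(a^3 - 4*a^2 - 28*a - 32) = (a - 2)/(a^2 + 4*a + 4)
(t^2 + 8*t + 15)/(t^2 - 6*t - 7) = (t^2 + 8*t + 15)/(t^2 - 6*t - 7)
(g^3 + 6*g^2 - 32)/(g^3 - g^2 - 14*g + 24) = (g + 4)/(g - 3)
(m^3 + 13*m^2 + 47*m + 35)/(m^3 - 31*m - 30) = (m + 7)/(m - 6)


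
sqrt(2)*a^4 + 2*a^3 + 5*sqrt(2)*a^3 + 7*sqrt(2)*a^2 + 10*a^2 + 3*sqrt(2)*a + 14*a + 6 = (a + 1)*(a + 3)*(a + sqrt(2))*(sqrt(2)*a + sqrt(2))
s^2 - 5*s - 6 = (s - 6)*(s + 1)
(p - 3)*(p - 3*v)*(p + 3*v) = p^3 - 3*p^2 - 9*p*v^2 + 27*v^2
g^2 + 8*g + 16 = (g + 4)^2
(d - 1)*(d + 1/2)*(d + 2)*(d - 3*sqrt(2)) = d^4 - 3*sqrt(2)*d^3 + 3*d^3/2 - 9*sqrt(2)*d^2/2 - 3*d^2/2 - d + 9*sqrt(2)*d/2 + 3*sqrt(2)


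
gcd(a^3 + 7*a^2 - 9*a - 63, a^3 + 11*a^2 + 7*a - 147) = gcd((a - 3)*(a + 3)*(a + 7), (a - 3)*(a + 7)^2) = a^2 + 4*a - 21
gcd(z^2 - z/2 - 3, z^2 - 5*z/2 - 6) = z + 3/2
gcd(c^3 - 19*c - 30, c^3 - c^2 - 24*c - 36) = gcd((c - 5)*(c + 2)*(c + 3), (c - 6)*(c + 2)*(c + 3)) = c^2 + 5*c + 6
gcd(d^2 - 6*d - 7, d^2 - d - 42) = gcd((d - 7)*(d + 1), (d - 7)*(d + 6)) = d - 7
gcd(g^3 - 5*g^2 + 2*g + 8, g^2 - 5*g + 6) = g - 2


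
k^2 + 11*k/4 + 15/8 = (k + 5/4)*(k + 3/2)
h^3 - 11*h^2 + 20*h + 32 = (h - 8)*(h - 4)*(h + 1)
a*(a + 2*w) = a^2 + 2*a*w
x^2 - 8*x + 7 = (x - 7)*(x - 1)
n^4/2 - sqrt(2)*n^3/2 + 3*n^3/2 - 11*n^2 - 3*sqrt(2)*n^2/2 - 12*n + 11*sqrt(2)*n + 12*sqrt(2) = (n/2 + 1/2)*(n - 4)*(n + 6)*(n - sqrt(2))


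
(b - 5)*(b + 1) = b^2 - 4*b - 5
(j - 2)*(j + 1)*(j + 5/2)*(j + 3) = j^4 + 9*j^3/2 - 37*j/2 - 15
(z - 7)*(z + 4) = z^2 - 3*z - 28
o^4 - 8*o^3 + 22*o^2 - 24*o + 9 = (o - 3)^2*(o - 1)^2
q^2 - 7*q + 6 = (q - 6)*(q - 1)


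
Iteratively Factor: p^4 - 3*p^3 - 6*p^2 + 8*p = (p - 4)*(p^3 + p^2 - 2*p) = (p - 4)*(p - 1)*(p^2 + 2*p) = p*(p - 4)*(p - 1)*(p + 2)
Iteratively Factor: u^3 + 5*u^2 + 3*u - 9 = (u - 1)*(u^2 + 6*u + 9) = (u - 1)*(u + 3)*(u + 3)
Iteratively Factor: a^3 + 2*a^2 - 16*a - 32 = (a + 2)*(a^2 - 16) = (a - 4)*(a + 2)*(a + 4)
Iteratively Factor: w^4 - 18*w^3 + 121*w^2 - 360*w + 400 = (w - 4)*(w^3 - 14*w^2 + 65*w - 100) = (w - 5)*(w - 4)*(w^2 - 9*w + 20) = (w - 5)^2*(w - 4)*(w - 4)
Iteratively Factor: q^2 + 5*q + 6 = (q + 3)*(q + 2)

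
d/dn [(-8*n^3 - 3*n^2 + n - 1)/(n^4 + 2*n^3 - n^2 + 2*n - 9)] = (8*n^6 + 6*n^5 + 11*n^4 - 32*n^3 + 217*n^2 + 52*n - 7)/(n^8 + 4*n^7 + 2*n^6 - 9*n^4 - 40*n^3 + 22*n^2 - 36*n + 81)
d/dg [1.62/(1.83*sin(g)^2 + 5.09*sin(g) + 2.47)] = -(5.9292*sin(g) + 8.2458)*cos(g)/(1.83*sin(g)^2 + 5.09*sin(g) + 2.47)^2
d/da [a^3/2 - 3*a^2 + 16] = 3*a*(a - 4)/2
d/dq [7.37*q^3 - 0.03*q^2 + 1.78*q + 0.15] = 22.11*q^2 - 0.06*q + 1.78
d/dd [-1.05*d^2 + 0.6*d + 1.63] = 0.6 - 2.1*d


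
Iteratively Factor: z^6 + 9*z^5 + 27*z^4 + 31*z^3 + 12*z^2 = (z + 4)*(z^5 + 5*z^4 + 7*z^3 + 3*z^2) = (z + 1)*(z + 4)*(z^4 + 4*z^3 + 3*z^2) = (z + 1)^2*(z + 4)*(z^3 + 3*z^2) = (z + 1)^2*(z + 3)*(z + 4)*(z^2) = z*(z + 1)^2*(z + 3)*(z + 4)*(z)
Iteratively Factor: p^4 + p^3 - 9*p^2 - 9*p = (p + 1)*(p^3 - 9*p) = (p - 3)*(p + 1)*(p^2 + 3*p) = (p - 3)*(p + 1)*(p + 3)*(p)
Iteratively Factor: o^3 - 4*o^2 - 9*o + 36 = (o - 4)*(o^2 - 9) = (o - 4)*(o + 3)*(o - 3)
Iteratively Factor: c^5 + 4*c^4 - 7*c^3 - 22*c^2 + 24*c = (c + 3)*(c^4 + c^3 - 10*c^2 + 8*c) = (c - 2)*(c + 3)*(c^3 + 3*c^2 - 4*c) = c*(c - 2)*(c + 3)*(c^2 + 3*c - 4) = c*(c - 2)*(c - 1)*(c + 3)*(c + 4)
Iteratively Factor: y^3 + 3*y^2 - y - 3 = (y + 3)*(y^2 - 1) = (y + 1)*(y + 3)*(y - 1)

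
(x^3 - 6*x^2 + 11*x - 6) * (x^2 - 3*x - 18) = x^5 - 9*x^4 + 11*x^3 + 69*x^2 - 180*x + 108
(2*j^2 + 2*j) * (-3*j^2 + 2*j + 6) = -6*j^4 - 2*j^3 + 16*j^2 + 12*j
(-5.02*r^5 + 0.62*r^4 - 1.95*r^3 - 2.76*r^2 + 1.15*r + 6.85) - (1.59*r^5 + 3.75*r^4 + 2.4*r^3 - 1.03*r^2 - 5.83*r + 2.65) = -6.61*r^5 - 3.13*r^4 - 4.35*r^3 - 1.73*r^2 + 6.98*r + 4.2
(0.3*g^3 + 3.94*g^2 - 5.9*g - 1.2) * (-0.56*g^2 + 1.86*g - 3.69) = -0.168*g^5 - 1.6484*g^4 + 9.5254*g^3 - 24.8406*g^2 + 19.539*g + 4.428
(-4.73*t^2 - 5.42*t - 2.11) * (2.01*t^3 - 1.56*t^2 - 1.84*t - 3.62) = -9.5073*t^5 - 3.5154*t^4 + 12.9173*t^3 + 30.387*t^2 + 23.5028*t + 7.6382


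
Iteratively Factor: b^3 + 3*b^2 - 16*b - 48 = (b + 4)*(b^2 - b - 12) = (b + 3)*(b + 4)*(b - 4)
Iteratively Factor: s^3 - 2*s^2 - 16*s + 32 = (s - 2)*(s^2 - 16) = (s - 2)*(s + 4)*(s - 4)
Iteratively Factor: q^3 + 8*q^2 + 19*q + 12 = (q + 3)*(q^2 + 5*q + 4) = (q + 1)*(q + 3)*(q + 4)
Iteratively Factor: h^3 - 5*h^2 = (h - 5)*(h^2) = h*(h - 5)*(h)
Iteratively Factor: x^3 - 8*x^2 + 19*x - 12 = (x - 3)*(x^2 - 5*x + 4) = (x - 3)*(x - 1)*(x - 4)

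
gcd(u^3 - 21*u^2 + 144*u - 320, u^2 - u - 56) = u - 8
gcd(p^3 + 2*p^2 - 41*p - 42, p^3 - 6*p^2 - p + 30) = 1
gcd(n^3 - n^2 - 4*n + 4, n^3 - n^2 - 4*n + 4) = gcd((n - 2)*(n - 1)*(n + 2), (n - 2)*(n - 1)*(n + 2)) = n^3 - n^2 - 4*n + 4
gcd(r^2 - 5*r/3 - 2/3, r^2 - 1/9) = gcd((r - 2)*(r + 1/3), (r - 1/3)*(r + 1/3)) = r + 1/3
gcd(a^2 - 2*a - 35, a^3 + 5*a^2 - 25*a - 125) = a + 5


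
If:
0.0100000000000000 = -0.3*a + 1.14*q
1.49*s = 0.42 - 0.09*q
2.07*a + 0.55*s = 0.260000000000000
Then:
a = 0.05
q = 0.02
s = 0.28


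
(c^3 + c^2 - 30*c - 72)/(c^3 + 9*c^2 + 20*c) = (c^2 - 3*c - 18)/(c*(c + 5))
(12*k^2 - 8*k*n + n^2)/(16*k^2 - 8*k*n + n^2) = (12*k^2 - 8*k*n + n^2)/(16*k^2 - 8*k*n + n^2)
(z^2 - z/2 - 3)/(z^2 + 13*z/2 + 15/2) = (z - 2)/(z + 5)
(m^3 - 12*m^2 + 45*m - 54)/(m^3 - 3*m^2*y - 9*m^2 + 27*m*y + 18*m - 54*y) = (3 - m)/(-m + 3*y)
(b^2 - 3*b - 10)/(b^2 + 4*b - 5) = (b^2 - 3*b - 10)/(b^2 + 4*b - 5)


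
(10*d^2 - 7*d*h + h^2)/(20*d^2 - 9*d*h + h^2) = (2*d - h)/(4*d - h)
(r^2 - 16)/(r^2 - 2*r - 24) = (r - 4)/(r - 6)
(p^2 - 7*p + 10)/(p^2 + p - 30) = (p - 2)/(p + 6)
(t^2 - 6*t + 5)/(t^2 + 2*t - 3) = (t - 5)/(t + 3)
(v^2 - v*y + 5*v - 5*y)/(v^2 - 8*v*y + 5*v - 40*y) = (-v + y)/(-v + 8*y)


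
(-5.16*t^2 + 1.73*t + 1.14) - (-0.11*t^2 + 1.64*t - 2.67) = -5.05*t^2 + 0.0900000000000001*t + 3.81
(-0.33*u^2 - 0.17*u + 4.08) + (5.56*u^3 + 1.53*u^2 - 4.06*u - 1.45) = 5.56*u^3 + 1.2*u^2 - 4.23*u + 2.63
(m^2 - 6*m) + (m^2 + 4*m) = 2*m^2 - 2*m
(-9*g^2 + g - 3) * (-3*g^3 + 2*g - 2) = 27*g^5 - 3*g^4 - 9*g^3 + 20*g^2 - 8*g + 6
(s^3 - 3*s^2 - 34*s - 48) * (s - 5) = s^4 - 8*s^3 - 19*s^2 + 122*s + 240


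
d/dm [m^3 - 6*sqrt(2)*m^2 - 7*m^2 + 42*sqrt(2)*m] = 3*m^2 - 12*sqrt(2)*m - 14*m + 42*sqrt(2)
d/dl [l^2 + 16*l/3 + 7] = 2*l + 16/3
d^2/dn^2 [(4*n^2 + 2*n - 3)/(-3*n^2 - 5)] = 2*(-18*n^3 + 261*n^2 + 90*n - 145)/(27*n^6 + 135*n^4 + 225*n^2 + 125)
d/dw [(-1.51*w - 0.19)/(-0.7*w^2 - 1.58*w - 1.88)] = (-1.057*w^2 - 0.266*w + 2.5386)/(0.49*w^4 + 2.212*w^3 + 5.1284*w^2 + 5.9408*w + 3.5344)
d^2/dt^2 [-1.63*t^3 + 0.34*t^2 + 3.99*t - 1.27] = 0.68 - 9.78*t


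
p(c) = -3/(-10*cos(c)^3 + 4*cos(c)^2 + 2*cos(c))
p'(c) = -3*(-30*sin(c)*cos(c)^2 + 8*sin(c)*cos(c) + 2*sin(c))/(-10*cos(c)^3 + 4*cos(c)^2 + 2*cos(c))^2 = 3*(15*sin(c) - sin(c)/cos(c)^2 - 4*tan(c))/(2*(5*sin(c)^2 + 2*cos(c) - 4)^2)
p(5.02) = -4.32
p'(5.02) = 9.91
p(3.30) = -0.26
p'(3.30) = -0.12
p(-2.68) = -0.35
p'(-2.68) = -0.53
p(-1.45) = -10.65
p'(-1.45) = 94.96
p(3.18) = -0.25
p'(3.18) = -0.03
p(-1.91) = -20.58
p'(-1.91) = -530.37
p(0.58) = 2.17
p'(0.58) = 10.60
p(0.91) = -7.10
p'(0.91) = 58.30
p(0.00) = 0.75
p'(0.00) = 0.00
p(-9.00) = -0.33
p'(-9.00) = -0.45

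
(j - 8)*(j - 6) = j^2 - 14*j + 48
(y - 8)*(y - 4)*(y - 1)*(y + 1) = y^4 - 12*y^3 + 31*y^2 + 12*y - 32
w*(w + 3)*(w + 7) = w^3 + 10*w^2 + 21*w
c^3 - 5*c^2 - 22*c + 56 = (c - 7)*(c - 2)*(c + 4)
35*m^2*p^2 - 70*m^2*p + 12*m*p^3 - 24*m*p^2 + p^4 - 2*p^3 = p*(5*m + p)*(7*m + p)*(p - 2)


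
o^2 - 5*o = o*(o - 5)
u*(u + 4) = u^2 + 4*u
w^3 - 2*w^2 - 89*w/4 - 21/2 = (w - 6)*(w + 1/2)*(w + 7/2)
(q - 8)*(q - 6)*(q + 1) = q^3 - 13*q^2 + 34*q + 48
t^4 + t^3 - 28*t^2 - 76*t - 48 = (t - 6)*(t + 1)*(t + 2)*(t + 4)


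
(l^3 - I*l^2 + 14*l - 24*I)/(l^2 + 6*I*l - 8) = (l^2 - 5*I*l - 6)/(l + 2*I)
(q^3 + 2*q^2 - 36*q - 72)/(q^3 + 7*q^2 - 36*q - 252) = (q + 2)/(q + 7)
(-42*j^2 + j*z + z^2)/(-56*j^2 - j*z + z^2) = (-6*j + z)/(-8*j + z)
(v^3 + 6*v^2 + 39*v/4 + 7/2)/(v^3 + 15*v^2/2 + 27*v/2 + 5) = (v + 7/2)/(v + 5)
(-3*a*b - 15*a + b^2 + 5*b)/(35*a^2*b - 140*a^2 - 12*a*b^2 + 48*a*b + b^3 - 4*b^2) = (-3*a*b - 15*a + b^2 + 5*b)/(35*a^2*b - 140*a^2 - 12*a*b^2 + 48*a*b + b^3 - 4*b^2)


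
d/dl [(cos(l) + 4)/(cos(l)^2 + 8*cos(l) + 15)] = (cos(l)^2 + 8*cos(l) + 17)*sin(l)/(cos(l)^2 + 8*cos(l) + 15)^2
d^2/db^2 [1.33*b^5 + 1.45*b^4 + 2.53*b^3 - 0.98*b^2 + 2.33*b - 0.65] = 26.6*b^3 + 17.4*b^2 + 15.18*b - 1.96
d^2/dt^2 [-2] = 0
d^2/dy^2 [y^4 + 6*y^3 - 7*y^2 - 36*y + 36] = 12*y^2 + 36*y - 14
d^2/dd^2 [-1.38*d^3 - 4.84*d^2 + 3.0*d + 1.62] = -8.28*d - 9.68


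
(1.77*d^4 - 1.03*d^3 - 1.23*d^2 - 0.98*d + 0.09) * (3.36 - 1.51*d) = -2.6727*d^5 + 7.5025*d^4 - 1.6035*d^3 - 2.653*d^2 - 3.4287*d + 0.3024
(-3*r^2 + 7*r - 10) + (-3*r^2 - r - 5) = -6*r^2 + 6*r - 15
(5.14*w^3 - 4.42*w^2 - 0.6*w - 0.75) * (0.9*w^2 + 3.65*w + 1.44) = 4.626*w^5 + 14.783*w^4 - 9.2714*w^3 - 9.2298*w^2 - 3.6015*w - 1.08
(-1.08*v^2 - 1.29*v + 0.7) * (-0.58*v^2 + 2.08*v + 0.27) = 0.6264*v^4 - 1.4982*v^3 - 3.3808*v^2 + 1.1077*v + 0.189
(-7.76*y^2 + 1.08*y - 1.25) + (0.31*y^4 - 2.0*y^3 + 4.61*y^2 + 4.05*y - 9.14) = 0.31*y^4 - 2.0*y^3 - 3.15*y^2 + 5.13*y - 10.39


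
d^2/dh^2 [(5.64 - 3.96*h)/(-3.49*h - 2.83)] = -215.614992/(3.49*h + 2.83)^3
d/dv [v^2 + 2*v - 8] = 2*v + 2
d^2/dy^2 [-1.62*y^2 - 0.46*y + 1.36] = -3.24000000000000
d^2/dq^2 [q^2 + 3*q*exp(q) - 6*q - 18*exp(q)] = 3*q*exp(q) - 12*exp(q) + 2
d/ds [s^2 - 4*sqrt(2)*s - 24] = 2*s - 4*sqrt(2)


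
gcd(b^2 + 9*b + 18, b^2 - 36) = b + 6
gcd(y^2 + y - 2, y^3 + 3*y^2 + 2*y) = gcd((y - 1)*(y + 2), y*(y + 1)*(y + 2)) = y + 2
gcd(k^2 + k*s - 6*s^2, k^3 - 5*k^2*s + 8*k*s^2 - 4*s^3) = -k + 2*s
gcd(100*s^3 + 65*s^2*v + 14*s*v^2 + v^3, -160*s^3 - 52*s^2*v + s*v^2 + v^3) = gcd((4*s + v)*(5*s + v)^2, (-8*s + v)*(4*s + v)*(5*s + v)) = 20*s^2 + 9*s*v + v^2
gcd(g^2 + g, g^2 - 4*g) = g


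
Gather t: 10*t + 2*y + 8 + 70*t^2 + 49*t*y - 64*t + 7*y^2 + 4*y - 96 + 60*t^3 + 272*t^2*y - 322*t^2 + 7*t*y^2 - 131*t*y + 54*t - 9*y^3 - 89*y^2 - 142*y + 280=60*t^3 + t^2*(272*y - 252) + t*(7*y^2 - 82*y) - 9*y^3 - 82*y^2 - 136*y + 192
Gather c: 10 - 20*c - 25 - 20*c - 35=-40*c - 50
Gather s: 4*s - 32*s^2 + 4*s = -32*s^2 + 8*s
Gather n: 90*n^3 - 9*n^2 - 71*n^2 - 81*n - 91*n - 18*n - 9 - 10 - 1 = 90*n^3 - 80*n^2 - 190*n - 20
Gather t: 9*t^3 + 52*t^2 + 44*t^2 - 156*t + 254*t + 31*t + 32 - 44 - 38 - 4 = 9*t^3 + 96*t^2 + 129*t - 54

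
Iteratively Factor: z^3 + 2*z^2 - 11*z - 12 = (z + 1)*(z^2 + z - 12) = (z - 3)*(z + 1)*(z + 4)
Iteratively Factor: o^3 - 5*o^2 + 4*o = (o - 4)*(o^2 - o) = (o - 4)*(o - 1)*(o)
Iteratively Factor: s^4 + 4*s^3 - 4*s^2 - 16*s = (s + 4)*(s^3 - 4*s) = s*(s + 4)*(s^2 - 4) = s*(s + 2)*(s + 4)*(s - 2)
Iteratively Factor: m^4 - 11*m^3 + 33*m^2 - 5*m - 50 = (m - 5)*(m^3 - 6*m^2 + 3*m + 10) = (m - 5)*(m + 1)*(m^2 - 7*m + 10) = (m - 5)^2*(m + 1)*(m - 2)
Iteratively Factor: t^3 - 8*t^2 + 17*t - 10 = (t - 1)*(t^2 - 7*t + 10) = (t - 2)*(t - 1)*(t - 5)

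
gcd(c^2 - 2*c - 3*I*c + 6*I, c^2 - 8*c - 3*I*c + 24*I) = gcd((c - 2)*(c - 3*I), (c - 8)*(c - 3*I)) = c - 3*I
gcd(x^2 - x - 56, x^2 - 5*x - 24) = x - 8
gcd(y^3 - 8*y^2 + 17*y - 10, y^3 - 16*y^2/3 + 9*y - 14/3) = y^2 - 3*y + 2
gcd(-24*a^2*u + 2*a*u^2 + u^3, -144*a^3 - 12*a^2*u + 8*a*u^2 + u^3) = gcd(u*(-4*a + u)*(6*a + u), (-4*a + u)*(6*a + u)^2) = -24*a^2 + 2*a*u + u^2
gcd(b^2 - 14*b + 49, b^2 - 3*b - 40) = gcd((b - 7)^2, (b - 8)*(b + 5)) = 1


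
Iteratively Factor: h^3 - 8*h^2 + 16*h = (h)*(h^2 - 8*h + 16) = h*(h - 4)*(h - 4)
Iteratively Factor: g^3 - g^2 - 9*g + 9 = (g + 3)*(g^2 - 4*g + 3) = (g - 3)*(g + 3)*(g - 1)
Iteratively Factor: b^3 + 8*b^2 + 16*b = (b)*(b^2 + 8*b + 16) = b*(b + 4)*(b + 4)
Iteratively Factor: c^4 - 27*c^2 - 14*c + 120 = (c - 2)*(c^3 + 2*c^2 - 23*c - 60) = (c - 2)*(c + 4)*(c^2 - 2*c - 15) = (c - 2)*(c + 3)*(c + 4)*(c - 5)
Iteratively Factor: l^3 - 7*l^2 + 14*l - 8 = (l - 2)*(l^2 - 5*l + 4) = (l - 4)*(l - 2)*(l - 1)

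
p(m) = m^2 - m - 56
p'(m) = 2*m - 1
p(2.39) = -52.68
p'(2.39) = 3.78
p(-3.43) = -40.81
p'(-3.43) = -7.86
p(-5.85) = -15.93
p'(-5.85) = -12.70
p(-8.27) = 20.66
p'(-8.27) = -17.54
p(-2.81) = -45.29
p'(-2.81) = -6.62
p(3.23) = -48.80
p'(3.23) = 5.46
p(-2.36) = -48.07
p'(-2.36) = -5.72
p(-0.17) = -55.80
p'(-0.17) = -1.34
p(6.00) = -26.00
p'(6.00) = 11.00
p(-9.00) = 34.00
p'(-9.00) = -19.00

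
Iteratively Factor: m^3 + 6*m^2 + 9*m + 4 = (m + 1)*(m^2 + 5*m + 4) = (m + 1)*(m + 4)*(m + 1)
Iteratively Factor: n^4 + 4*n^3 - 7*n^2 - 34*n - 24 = (n + 1)*(n^3 + 3*n^2 - 10*n - 24) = (n + 1)*(n + 4)*(n^2 - n - 6) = (n - 3)*(n + 1)*(n + 4)*(n + 2)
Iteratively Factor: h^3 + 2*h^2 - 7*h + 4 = (h + 4)*(h^2 - 2*h + 1) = (h - 1)*(h + 4)*(h - 1)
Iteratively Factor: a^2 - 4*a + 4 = (a - 2)*(a - 2)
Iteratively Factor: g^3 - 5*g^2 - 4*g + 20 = (g - 2)*(g^2 - 3*g - 10) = (g - 2)*(g + 2)*(g - 5)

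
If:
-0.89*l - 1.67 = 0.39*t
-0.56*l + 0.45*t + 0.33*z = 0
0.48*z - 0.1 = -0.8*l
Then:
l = -0.87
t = -2.30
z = 1.66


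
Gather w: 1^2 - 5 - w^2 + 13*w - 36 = -w^2 + 13*w - 40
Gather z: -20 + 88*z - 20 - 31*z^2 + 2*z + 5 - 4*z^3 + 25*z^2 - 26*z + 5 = -4*z^3 - 6*z^2 + 64*z - 30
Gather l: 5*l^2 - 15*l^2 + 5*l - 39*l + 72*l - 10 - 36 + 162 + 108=-10*l^2 + 38*l + 224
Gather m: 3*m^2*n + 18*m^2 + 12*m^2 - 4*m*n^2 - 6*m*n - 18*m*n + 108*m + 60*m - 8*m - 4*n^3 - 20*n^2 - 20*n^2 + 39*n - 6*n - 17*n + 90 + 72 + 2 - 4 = m^2*(3*n + 30) + m*(-4*n^2 - 24*n + 160) - 4*n^3 - 40*n^2 + 16*n + 160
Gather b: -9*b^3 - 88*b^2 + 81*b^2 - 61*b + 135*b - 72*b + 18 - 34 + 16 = -9*b^3 - 7*b^2 + 2*b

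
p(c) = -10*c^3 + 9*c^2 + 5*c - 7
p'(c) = -30*c^2 + 18*c + 5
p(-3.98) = 746.11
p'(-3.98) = -541.85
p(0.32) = -4.81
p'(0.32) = 7.69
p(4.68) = -811.51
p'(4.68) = -567.83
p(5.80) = -1626.36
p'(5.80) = -899.80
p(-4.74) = 1236.47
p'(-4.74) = -754.35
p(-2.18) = 128.47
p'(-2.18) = -176.81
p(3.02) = -185.25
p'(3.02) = -214.25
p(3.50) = -308.00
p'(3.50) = -299.50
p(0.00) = -7.00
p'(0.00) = 5.00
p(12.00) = -15931.00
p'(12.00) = -4099.00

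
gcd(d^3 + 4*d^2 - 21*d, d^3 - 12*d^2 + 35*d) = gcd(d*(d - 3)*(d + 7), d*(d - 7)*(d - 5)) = d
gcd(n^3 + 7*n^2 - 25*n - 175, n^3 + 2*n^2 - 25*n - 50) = n^2 - 25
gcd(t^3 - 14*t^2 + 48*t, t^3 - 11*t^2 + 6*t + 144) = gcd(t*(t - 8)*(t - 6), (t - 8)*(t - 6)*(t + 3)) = t^2 - 14*t + 48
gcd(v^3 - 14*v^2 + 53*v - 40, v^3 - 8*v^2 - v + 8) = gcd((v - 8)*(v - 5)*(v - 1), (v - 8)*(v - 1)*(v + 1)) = v^2 - 9*v + 8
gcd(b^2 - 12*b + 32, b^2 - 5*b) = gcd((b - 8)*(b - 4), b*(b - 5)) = 1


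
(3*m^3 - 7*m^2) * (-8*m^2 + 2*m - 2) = -24*m^5 + 62*m^4 - 20*m^3 + 14*m^2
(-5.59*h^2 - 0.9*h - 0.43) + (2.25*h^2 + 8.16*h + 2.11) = -3.34*h^2 + 7.26*h + 1.68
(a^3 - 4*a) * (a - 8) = a^4 - 8*a^3 - 4*a^2 + 32*a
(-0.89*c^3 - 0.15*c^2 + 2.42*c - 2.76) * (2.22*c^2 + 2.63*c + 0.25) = -1.9758*c^5 - 2.6737*c^4 + 4.7554*c^3 + 0.1999*c^2 - 6.6538*c - 0.69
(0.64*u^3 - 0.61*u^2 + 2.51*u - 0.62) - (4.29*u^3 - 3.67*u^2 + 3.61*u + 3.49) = -3.65*u^3 + 3.06*u^2 - 1.1*u - 4.11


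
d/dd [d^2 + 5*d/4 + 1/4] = 2*d + 5/4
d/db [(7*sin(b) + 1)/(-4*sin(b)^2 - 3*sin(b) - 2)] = (28*sin(b)^2 + 8*sin(b) - 11)*cos(b)/(4*sin(b)^2 + 3*sin(b) + 2)^2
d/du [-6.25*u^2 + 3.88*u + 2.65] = 3.88 - 12.5*u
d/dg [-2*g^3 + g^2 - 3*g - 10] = -6*g^2 + 2*g - 3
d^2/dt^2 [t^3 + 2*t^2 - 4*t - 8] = 6*t + 4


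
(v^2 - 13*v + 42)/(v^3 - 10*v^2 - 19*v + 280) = (v - 6)/(v^2 - 3*v - 40)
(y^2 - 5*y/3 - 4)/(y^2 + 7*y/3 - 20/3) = (3*y^2 - 5*y - 12)/(3*y^2 + 7*y - 20)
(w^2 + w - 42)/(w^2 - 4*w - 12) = (w + 7)/(w + 2)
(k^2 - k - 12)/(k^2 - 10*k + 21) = (k^2 - k - 12)/(k^2 - 10*k + 21)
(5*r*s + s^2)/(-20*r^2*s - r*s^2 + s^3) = (-5*r - s)/(20*r^2 + r*s - s^2)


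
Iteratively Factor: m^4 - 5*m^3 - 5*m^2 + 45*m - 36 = (m - 4)*(m^3 - m^2 - 9*m + 9) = (m - 4)*(m - 1)*(m^2 - 9) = (m - 4)*(m - 1)*(m + 3)*(m - 3)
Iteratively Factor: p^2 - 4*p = (p - 4)*(p)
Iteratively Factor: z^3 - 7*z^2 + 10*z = (z - 2)*(z^2 - 5*z) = z*(z - 2)*(z - 5)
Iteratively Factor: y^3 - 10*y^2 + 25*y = (y - 5)*(y^2 - 5*y) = (y - 5)^2*(y)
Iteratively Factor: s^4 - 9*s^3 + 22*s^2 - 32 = (s - 4)*(s^3 - 5*s^2 + 2*s + 8) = (s - 4)^2*(s^2 - s - 2) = (s - 4)^2*(s - 2)*(s + 1)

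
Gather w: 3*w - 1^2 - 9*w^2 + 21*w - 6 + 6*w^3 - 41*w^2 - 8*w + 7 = 6*w^3 - 50*w^2 + 16*w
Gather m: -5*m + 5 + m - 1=4 - 4*m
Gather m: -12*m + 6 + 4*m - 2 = 4 - 8*m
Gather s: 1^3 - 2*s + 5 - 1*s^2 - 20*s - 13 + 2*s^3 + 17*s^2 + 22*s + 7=2*s^3 + 16*s^2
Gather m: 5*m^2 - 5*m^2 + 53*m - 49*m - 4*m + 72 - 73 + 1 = 0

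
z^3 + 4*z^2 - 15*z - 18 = (z - 3)*(z + 1)*(z + 6)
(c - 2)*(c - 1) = c^2 - 3*c + 2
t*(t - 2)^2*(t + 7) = t^4 + 3*t^3 - 24*t^2 + 28*t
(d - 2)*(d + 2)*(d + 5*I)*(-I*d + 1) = -I*d^4 + 6*d^3 + 9*I*d^2 - 24*d - 20*I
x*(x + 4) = x^2 + 4*x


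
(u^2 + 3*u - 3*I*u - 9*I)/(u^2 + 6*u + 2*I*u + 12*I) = (u^2 + 3*u*(1 - I) - 9*I)/(u^2 + 2*u*(3 + I) + 12*I)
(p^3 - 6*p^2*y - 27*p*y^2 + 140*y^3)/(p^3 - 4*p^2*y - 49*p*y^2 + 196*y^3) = (p + 5*y)/(p + 7*y)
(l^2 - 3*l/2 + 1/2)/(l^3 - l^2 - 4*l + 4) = (l - 1/2)/(l^2 - 4)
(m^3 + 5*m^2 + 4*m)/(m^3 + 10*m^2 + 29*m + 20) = m/(m + 5)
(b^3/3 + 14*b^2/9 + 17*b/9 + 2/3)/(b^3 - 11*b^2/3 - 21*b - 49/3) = (3*b^2 + 11*b + 6)/(3*(3*b^2 - 14*b - 49))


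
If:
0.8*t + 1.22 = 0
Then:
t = -1.52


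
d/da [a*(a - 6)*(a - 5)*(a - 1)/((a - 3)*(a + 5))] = 2*(a^5 - 3*a^4 - 54*a^3 + 326*a^2 - 615*a + 225)/(a^4 + 4*a^3 - 26*a^2 - 60*a + 225)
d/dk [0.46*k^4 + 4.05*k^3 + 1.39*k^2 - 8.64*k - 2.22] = 1.84*k^3 + 12.15*k^2 + 2.78*k - 8.64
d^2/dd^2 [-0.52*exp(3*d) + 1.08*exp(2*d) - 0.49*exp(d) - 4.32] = (-4.68*exp(2*d) + 4.32*exp(d) - 0.49)*exp(d)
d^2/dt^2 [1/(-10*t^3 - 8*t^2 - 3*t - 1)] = 2*(2*(15*t + 4)*(10*t^3 + 8*t^2 + 3*t + 1) - (30*t^2 + 16*t + 3)^2)/(10*t^3 + 8*t^2 + 3*t + 1)^3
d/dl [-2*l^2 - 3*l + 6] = -4*l - 3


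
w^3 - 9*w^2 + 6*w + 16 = (w - 8)*(w - 2)*(w + 1)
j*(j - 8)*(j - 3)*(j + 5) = j^4 - 6*j^3 - 31*j^2 + 120*j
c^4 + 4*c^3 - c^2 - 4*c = c*(c - 1)*(c + 1)*(c + 4)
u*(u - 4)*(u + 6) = u^3 + 2*u^2 - 24*u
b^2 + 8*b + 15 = (b + 3)*(b + 5)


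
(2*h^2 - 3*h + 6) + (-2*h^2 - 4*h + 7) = 13 - 7*h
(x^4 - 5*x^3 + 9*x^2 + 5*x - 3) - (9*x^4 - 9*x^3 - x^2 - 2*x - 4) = -8*x^4 + 4*x^3 + 10*x^2 + 7*x + 1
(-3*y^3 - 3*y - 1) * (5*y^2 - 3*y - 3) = -15*y^5 + 9*y^4 - 6*y^3 + 4*y^2 + 12*y + 3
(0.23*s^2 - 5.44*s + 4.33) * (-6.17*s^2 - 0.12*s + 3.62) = -1.4191*s^4 + 33.5372*s^3 - 25.2307*s^2 - 20.2124*s + 15.6746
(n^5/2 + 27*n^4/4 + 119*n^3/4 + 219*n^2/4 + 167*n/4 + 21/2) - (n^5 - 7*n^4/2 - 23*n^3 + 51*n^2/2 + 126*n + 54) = -n^5/2 + 41*n^4/4 + 211*n^3/4 + 117*n^2/4 - 337*n/4 - 87/2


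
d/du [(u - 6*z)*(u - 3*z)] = 2*u - 9*z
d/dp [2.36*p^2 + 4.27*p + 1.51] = 4.72*p + 4.27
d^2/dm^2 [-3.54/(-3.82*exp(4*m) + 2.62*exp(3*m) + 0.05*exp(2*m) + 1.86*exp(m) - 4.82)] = ((-216.3648*exp(3*m) + 83.4732*exp(2*m) + 0.708*exp(m) + 6.5844)*(-3.82*exp(4*m) + 2.62*exp(3*m) + 0.05*exp(2*m) + 1.86*exp(m) - 4.82) - 3.54*(-30.56*exp(3*m) + 15.72*exp(2*m) + 0.2*exp(m) + 3.72)*(-15.28*exp(3*m) + 7.86*exp(2*m) + 0.1*exp(m) + 1.86)*exp(m))*exp(m)/(-3.82*exp(4*m) + 2.62*exp(3*m) + 0.05*exp(2*m) + 1.86*exp(m) - 4.82)^3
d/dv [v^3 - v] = 3*v^2 - 1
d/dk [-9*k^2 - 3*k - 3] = -18*k - 3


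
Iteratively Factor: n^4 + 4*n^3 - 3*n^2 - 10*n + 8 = (n - 1)*(n^3 + 5*n^2 + 2*n - 8) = (n - 1)^2*(n^2 + 6*n + 8) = (n - 1)^2*(n + 2)*(n + 4)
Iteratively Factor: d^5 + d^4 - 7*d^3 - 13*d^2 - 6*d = (d + 1)*(d^4 - 7*d^2 - 6*d) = (d - 3)*(d + 1)*(d^3 + 3*d^2 + 2*d) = d*(d - 3)*(d + 1)*(d^2 + 3*d + 2) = d*(d - 3)*(d + 1)*(d + 2)*(d + 1)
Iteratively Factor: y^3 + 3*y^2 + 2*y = (y + 2)*(y^2 + y) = (y + 1)*(y + 2)*(y)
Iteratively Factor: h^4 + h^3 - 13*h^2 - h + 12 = (h - 1)*(h^3 + 2*h^2 - 11*h - 12) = (h - 1)*(h + 1)*(h^2 + h - 12) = (h - 3)*(h - 1)*(h + 1)*(h + 4)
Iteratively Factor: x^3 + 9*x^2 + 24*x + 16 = (x + 4)*(x^2 + 5*x + 4) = (x + 1)*(x + 4)*(x + 4)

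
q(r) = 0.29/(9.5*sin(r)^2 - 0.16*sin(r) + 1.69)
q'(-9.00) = -0.19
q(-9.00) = 0.09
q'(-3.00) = -0.23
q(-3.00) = 0.15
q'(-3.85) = 0.09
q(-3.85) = 0.05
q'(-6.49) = 0.26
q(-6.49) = 0.14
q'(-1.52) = 0.00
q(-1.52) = 0.03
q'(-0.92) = 0.04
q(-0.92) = 0.04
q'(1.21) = -0.02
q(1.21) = 0.03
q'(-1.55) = 0.00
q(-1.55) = 0.03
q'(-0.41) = 0.19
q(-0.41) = 0.09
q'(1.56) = -0.00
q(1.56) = 0.03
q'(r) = 0.29*(-19.0*sin(r)*cos(r) + 0.16*cos(r))/(9.5*sin(r)^2 - 0.16*sin(r) + 1.69)^2 = (0.0464 - 5.51*sin(r))*cos(r)/(9.5*sin(r)^2 - 0.16*sin(r) + 1.69)^2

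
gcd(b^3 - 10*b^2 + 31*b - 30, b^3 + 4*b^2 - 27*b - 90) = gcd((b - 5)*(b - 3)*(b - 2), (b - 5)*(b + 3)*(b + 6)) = b - 5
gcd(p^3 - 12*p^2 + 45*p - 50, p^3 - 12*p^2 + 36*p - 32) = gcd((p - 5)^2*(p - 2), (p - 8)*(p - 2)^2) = p - 2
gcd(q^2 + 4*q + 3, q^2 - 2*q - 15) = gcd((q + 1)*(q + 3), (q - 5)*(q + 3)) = q + 3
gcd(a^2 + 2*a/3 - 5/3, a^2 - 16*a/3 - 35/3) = a + 5/3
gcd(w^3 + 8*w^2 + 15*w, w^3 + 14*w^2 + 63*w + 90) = w^2 + 8*w + 15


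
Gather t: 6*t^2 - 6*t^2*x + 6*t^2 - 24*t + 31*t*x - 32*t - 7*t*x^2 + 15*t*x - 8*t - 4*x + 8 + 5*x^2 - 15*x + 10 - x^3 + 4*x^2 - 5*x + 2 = t^2*(12 - 6*x) + t*(-7*x^2 + 46*x - 64) - x^3 + 9*x^2 - 24*x + 20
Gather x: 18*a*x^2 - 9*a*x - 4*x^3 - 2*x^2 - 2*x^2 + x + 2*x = -4*x^3 + x^2*(18*a - 4) + x*(3 - 9*a)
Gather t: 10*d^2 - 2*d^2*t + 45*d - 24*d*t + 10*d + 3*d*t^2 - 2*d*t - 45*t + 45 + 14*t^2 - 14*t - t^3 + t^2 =10*d^2 + 55*d - t^3 + t^2*(3*d + 15) + t*(-2*d^2 - 26*d - 59) + 45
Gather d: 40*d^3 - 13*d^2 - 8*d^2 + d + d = 40*d^3 - 21*d^2 + 2*d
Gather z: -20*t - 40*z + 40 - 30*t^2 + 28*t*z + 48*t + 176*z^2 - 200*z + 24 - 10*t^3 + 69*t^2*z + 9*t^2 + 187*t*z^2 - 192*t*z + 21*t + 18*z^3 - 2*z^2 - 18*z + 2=-10*t^3 - 21*t^2 + 49*t + 18*z^3 + z^2*(187*t + 174) + z*(69*t^2 - 164*t - 258) + 66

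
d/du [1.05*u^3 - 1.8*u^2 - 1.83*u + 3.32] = 3.15*u^2 - 3.6*u - 1.83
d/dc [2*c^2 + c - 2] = 4*c + 1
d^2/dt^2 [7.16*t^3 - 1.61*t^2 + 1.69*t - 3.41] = 42.96*t - 3.22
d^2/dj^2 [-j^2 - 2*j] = -2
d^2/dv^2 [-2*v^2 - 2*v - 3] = -4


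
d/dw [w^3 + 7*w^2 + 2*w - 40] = 3*w^2 + 14*w + 2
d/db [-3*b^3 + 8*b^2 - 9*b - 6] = -9*b^2 + 16*b - 9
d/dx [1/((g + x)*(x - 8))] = ((8 - x)*(g + x) - (x - 8)^2)/((g + x)^2*(x - 8)^3)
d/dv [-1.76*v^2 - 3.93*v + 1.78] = -3.52*v - 3.93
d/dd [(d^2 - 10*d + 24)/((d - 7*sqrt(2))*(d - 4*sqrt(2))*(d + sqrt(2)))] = (-d^4 + 20*d^3 - 100*sqrt(2)*d^2 - 38*d^2 + 592*sqrt(2)*d - 816 - 560*sqrt(2))/(d^6 - 20*sqrt(2)*d^5 + 268*d^4 - 568*sqrt(2)*d^3 - 1084*d^2 + 3808*sqrt(2)*d + 6272)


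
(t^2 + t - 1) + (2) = t^2 + t + 1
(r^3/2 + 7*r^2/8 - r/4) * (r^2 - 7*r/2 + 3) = r^5/2 - 7*r^4/8 - 29*r^3/16 + 7*r^2/2 - 3*r/4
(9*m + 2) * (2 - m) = -9*m^2 + 16*m + 4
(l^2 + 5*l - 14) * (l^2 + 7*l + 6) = l^4 + 12*l^3 + 27*l^2 - 68*l - 84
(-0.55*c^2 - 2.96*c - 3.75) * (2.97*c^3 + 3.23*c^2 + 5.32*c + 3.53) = -1.6335*c^5 - 10.5677*c^4 - 23.6243*c^3 - 29.8012*c^2 - 30.3988*c - 13.2375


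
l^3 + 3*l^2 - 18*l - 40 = (l - 4)*(l + 2)*(l + 5)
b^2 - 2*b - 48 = (b - 8)*(b + 6)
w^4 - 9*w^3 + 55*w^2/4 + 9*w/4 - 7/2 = (w - 7)*(w - 2)*(w - 1/2)*(w + 1/2)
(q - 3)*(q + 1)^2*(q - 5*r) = q^4 - 5*q^3*r - q^3 + 5*q^2*r - 5*q^2 + 25*q*r - 3*q + 15*r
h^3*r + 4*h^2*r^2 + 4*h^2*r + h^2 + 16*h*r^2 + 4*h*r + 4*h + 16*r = (h + 4)*(h + 4*r)*(h*r + 1)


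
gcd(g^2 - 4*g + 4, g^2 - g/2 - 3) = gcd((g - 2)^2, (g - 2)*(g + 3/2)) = g - 2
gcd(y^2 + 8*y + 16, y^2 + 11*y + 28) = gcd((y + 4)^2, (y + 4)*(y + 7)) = y + 4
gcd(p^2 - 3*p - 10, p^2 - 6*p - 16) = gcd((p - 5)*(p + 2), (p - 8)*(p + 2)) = p + 2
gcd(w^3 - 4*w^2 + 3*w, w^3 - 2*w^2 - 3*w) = w^2 - 3*w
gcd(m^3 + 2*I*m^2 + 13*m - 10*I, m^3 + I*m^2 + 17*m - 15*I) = m^2 + 4*I*m + 5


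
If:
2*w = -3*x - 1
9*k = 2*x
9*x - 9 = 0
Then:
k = 2/9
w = -2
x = 1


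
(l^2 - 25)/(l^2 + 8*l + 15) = (l - 5)/(l + 3)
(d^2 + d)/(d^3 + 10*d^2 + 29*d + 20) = d/(d^2 + 9*d + 20)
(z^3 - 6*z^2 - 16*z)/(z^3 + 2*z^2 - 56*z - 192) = z*(z + 2)/(z^2 + 10*z + 24)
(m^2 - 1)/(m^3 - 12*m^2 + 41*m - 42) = (m^2 - 1)/(m^3 - 12*m^2 + 41*m - 42)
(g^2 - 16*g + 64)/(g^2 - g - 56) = (g - 8)/(g + 7)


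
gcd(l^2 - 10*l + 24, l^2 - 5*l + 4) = l - 4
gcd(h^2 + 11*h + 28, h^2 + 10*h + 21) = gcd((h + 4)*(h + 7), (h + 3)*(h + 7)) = h + 7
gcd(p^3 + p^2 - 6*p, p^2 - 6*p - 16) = 1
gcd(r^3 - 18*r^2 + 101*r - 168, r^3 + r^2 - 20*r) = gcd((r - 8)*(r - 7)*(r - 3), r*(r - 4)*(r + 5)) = 1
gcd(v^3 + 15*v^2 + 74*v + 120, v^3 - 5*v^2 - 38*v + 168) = v + 6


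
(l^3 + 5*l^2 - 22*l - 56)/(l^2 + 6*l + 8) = (l^2 + 3*l - 28)/(l + 4)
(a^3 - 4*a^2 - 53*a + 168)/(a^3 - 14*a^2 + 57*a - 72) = (a + 7)/(a - 3)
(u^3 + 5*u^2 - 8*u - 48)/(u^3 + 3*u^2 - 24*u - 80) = (u - 3)/(u - 5)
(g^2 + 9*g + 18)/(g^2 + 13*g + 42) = (g + 3)/(g + 7)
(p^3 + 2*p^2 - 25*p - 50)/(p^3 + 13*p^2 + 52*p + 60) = (p - 5)/(p + 6)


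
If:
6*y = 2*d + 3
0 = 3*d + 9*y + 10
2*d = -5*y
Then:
No Solution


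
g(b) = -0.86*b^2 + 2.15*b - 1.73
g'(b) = 2.15 - 1.72*b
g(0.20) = -1.33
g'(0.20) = 1.81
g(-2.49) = -12.42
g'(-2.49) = 6.43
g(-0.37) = -2.64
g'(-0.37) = 2.79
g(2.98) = -2.96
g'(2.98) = -2.98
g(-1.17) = -5.42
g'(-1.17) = 4.16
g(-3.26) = -17.88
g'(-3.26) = 7.76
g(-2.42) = -11.97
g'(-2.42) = 6.31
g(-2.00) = -9.47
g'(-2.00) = 5.59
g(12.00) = -99.77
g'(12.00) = -18.49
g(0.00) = -1.73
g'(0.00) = 2.15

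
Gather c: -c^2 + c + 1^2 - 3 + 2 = -c^2 + c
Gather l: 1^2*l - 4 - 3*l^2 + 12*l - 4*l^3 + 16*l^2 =-4*l^3 + 13*l^2 + 13*l - 4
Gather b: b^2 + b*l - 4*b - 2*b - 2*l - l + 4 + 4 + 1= b^2 + b*(l - 6) - 3*l + 9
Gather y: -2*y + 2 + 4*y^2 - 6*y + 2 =4*y^2 - 8*y + 4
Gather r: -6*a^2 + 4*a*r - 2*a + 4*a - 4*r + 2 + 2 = -6*a^2 + 2*a + r*(4*a - 4) + 4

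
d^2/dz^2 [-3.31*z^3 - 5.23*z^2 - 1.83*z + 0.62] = -19.86*z - 10.46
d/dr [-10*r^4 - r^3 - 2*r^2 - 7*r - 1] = -40*r^3 - 3*r^2 - 4*r - 7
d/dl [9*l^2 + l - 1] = 18*l + 1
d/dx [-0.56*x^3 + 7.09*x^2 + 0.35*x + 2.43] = -1.68*x^2 + 14.18*x + 0.35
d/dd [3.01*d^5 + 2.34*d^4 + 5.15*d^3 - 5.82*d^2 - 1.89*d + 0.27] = 15.05*d^4 + 9.36*d^3 + 15.45*d^2 - 11.64*d - 1.89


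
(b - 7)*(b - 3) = b^2 - 10*b + 21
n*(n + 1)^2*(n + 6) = n^4 + 8*n^3 + 13*n^2 + 6*n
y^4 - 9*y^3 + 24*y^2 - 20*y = y*(y - 5)*(y - 2)^2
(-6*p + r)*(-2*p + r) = 12*p^2 - 8*p*r + r^2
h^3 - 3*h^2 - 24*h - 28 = (h - 7)*(h + 2)^2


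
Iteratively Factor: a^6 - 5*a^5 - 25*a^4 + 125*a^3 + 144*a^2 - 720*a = (a - 4)*(a^5 - a^4 - 29*a^3 + 9*a^2 + 180*a) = a*(a - 4)*(a^4 - a^3 - 29*a^2 + 9*a + 180) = a*(a - 4)*(a - 3)*(a^3 + 2*a^2 - 23*a - 60) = a*(a - 4)*(a - 3)*(a + 3)*(a^2 - a - 20) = a*(a - 5)*(a - 4)*(a - 3)*(a + 3)*(a + 4)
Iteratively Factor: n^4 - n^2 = (n - 1)*(n^3 + n^2) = n*(n - 1)*(n^2 + n) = n^2*(n - 1)*(n + 1)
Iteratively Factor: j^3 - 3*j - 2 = (j + 1)*(j^2 - j - 2) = (j + 1)^2*(j - 2)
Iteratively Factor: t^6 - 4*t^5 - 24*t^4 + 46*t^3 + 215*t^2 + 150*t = (t - 5)*(t^5 + t^4 - 19*t^3 - 49*t^2 - 30*t) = (t - 5)*(t + 1)*(t^4 - 19*t^2 - 30*t) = t*(t - 5)*(t + 1)*(t^3 - 19*t - 30) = t*(t - 5)*(t + 1)*(t + 2)*(t^2 - 2*t - 15) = t*(t - 5)^2*(t + 1)*(t + 2)*(t + 3)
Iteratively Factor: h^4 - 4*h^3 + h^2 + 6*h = (h + 1)*(h^3 - 5*h^2 + 6*h) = h*(h + 1)*(h^2 - 5*h + 6) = h*(h - 2)*(h + 1)*(h - 3)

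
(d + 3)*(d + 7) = d^2 + 10*d + 21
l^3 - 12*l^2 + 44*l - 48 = (l - 6)*(l - 4)*(l - 2)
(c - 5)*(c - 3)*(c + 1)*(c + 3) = c^4 - 4*c^3 - 14*c^2 + 36*c + 45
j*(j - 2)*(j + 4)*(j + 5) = j^4 + 7*j^3 + 2*j^2 - 40*j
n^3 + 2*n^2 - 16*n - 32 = (n - 4)*(n + 2)*(n + 4)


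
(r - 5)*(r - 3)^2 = r^3 - 11*r^2 + 39*r - 45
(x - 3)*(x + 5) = x^2 + 2*x - 15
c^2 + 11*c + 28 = (c + 4)*(c + 7)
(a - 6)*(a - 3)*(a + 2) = a^3 - 7*a^2 + 36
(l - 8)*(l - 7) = l^2 - 15*l + 56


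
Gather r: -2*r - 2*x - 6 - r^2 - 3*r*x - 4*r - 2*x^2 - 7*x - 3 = -r^2 + r*(-3*x - 6) - 2*x^2 - 9*x - 9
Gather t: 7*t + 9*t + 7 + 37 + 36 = 16*t + 80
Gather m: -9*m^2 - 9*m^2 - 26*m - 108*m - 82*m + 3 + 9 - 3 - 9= -18*m^2 - 216*m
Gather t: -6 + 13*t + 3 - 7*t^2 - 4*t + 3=-7*t^2 + 9*t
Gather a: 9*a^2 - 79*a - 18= 9*a^2 - 79*a - 18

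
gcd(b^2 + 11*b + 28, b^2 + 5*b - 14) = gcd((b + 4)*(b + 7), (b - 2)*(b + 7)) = b + 7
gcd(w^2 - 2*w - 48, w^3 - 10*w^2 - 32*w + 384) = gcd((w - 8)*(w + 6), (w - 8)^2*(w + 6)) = w^2 - 2*w - 48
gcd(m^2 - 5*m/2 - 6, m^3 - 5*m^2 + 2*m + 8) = m - 4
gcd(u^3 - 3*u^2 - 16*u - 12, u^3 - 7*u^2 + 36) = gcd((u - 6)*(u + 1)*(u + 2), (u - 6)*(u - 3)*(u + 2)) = u^2 - 4*u - 12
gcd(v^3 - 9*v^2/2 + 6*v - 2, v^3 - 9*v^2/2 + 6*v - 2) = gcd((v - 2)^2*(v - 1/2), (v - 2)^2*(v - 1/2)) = v^3 - 9*v^2/2 + 6*v - 2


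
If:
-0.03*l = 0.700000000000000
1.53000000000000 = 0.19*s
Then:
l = -23.33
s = 8.05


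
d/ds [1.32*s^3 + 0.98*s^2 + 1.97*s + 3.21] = 3.96*s^2 + 1.96*s + 1.97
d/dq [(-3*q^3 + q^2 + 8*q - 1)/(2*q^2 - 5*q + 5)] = (-6*q^4 + 30*q^3 - 66*q^2 + 14*q + 35)/(4*q^4 - 20*q^3 + 45*q^2 - 50*q + 25)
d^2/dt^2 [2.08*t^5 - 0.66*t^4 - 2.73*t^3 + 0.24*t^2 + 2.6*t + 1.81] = 41.6*t^3 - 7.92*t^2 - 16.38*t + 0.48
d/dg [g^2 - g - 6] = 2*g - 1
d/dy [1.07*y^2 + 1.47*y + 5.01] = 2.14*y + 1.47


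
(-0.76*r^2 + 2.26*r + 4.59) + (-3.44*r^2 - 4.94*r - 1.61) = -4.2*r^2 - 2.68*r + 2.98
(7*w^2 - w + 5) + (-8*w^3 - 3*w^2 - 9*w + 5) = -8*w^3 + 4*w^2 - 10*w + 10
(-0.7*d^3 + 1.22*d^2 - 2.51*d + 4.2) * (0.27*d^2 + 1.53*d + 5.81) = -0.189*d^5 - 0.7416*d^4 - 2.8781*d^3 + 4.3819*d^2 - 8.1571*d + 24.402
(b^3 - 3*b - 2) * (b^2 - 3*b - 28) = b^5 - 3*b^4 - 31*b^3 + 7*b^2 + 90*b + 56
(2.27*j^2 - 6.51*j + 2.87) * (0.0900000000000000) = 0.2043*j^2 - 0.5859*j + 0.2583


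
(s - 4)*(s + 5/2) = s^2 - 3*s/2 - 10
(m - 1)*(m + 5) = m^2 + 4*m - 5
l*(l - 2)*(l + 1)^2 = l^4 - 3*l^2 - 2*l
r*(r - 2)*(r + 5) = r^3 + 3*r^2 - 10*r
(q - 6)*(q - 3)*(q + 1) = q^3 - 8*q^2 + 9*q + 18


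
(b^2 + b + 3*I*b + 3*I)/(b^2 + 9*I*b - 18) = (b + 1)/(b + 6*I)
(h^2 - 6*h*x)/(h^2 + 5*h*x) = (h - 6*x)/(h + 5*x)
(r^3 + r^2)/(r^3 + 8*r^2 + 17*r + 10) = r^2/(r^2 + 7*r + 10)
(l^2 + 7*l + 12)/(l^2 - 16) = (l + 3)/(l - 4)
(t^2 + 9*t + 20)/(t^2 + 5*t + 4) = (t + 5)/(t + 1)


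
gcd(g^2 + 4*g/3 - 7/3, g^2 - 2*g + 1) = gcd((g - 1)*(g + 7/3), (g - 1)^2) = g - 1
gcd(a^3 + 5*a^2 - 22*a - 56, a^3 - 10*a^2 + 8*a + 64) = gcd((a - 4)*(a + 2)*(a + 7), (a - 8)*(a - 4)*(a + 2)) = a^2 - 2*a - 8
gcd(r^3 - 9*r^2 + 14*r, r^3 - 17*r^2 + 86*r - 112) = r^2 - 9*r + 14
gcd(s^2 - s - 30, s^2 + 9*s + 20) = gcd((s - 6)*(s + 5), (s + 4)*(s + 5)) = s + 5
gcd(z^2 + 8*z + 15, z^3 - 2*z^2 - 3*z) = 1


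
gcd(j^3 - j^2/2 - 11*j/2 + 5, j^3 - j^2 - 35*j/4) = j + 5/2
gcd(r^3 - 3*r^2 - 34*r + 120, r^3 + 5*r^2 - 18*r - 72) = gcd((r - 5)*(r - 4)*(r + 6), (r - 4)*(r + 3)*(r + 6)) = r^2 + 2*r - 24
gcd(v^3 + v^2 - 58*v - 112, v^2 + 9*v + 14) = v^2 + 9*v + 14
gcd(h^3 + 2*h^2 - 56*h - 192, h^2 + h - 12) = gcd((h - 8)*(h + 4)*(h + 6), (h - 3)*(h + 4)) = h + 4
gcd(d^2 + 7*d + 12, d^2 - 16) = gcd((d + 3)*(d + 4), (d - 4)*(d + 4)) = d + 4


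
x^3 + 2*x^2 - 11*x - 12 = (x - 3)*(x + 1)*(x + 4)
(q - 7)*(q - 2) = q^2 - 9*q + 14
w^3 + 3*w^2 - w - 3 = (w - 1)*(w + 1)*(w + 3)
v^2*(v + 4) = v^3 + 4*v^2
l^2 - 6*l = l*(l - 6)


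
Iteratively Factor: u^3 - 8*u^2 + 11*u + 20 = (u - 4)*(u^2 - 4*u - 5) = (u - 5)*(u - 4)*(u + 1)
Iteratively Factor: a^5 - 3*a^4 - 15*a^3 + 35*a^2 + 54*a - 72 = (a + 3)*(a^4 - 6*a^3 + 3*a^2 + 26*a - 24) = (a + 2)*(a + 3)*(a^3 - 8*a^2 + 19*a - 12) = (a - 3)*(a + 2)*(a + 3)*(a^2 - 5*a + 4) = (a - 4)*(a - 3)*(a + 2)*(a + 3)*(a - 1)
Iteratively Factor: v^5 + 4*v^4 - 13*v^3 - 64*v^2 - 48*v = (v + 1)*(v^4 + 3*v^3 - 16*v^2 - 48*v) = (v + 1)*(v + 3)*(v^3 - 16*v) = (v - 4)*(v + 1)*(v + 3)*(v^2 + 4*v) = v*(v - 4)*(v + 1)*(v + 3)*(v + 4)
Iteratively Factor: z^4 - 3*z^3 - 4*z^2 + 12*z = (z - 3)*(z^3 - 4*z) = z*(z - 3)*(z^2 - 4) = z*(z - 3)*(z + 2)*(z - 2)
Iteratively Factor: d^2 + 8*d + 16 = (d + 4)*(d + 4)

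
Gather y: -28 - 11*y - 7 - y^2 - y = -y^2 - 12*y - 35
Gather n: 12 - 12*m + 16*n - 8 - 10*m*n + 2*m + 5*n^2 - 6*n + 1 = -10*m + 5*n^2 + n*(10 - 10*m) + 5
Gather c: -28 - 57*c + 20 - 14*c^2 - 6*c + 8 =-14*c^2 - 63*c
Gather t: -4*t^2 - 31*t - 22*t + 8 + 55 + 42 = -4*t^2 - 53*t + 105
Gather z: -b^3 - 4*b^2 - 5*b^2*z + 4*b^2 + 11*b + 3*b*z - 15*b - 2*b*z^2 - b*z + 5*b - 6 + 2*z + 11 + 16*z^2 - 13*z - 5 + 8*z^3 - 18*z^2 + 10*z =-b^3 + b + 8*z^3 + z^2*(-2*b - 2) + z*(-5*b^2 + 2*b - 1)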